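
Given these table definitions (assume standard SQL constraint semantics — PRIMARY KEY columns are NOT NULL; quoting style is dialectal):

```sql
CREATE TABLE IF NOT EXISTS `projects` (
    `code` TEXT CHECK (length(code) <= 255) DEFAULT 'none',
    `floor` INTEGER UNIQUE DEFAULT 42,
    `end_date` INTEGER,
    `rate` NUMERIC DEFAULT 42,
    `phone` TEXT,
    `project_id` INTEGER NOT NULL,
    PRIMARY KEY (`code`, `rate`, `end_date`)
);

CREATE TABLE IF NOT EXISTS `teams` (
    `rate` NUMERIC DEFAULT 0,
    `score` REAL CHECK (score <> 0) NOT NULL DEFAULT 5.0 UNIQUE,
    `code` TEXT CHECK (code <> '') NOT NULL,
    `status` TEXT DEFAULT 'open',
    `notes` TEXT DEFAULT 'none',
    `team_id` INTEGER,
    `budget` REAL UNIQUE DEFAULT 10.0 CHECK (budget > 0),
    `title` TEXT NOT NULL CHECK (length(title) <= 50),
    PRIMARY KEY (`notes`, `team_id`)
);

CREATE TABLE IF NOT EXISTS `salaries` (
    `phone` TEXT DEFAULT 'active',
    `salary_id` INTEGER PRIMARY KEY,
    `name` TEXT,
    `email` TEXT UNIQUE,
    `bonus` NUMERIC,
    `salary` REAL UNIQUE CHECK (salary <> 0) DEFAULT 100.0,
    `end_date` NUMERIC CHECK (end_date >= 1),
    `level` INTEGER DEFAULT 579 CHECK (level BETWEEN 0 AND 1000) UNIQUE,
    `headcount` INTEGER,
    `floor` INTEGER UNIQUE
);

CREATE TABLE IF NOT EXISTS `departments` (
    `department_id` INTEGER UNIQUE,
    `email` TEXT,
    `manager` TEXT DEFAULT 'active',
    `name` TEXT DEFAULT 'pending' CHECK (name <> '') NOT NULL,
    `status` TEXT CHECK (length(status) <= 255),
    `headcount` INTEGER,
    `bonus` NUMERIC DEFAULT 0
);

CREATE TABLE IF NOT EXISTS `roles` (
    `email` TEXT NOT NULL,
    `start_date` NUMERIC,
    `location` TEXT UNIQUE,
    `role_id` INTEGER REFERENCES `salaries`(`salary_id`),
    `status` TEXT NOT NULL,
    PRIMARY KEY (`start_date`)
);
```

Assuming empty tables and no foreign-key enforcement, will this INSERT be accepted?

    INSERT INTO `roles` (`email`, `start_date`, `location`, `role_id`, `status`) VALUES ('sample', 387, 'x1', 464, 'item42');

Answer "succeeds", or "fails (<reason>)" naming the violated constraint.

NOT NULL columns: email is supplied; start_date is supplied; status is supplied.
No constraint is violated.

succeeds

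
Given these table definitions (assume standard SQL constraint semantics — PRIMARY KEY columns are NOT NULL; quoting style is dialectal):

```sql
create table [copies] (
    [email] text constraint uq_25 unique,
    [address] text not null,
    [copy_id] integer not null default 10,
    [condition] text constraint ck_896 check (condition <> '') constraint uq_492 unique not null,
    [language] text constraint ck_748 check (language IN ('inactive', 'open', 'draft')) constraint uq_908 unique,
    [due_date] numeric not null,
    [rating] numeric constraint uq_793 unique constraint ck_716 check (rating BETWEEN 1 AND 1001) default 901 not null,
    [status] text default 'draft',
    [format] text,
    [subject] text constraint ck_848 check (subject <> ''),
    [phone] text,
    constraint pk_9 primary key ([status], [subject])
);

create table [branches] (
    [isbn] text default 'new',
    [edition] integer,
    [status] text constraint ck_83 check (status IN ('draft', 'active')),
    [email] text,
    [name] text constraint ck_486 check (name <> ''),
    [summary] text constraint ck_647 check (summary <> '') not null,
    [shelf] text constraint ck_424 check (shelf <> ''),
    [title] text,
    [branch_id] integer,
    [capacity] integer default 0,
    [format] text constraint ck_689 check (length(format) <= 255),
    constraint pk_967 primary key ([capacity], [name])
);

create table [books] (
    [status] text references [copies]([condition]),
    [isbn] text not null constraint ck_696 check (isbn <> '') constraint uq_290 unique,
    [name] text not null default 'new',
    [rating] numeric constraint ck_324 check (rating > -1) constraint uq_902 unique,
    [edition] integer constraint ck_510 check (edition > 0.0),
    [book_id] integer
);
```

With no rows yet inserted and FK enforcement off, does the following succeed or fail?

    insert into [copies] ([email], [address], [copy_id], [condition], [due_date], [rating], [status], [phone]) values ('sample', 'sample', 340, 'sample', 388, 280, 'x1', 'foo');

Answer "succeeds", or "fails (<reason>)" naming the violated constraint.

fails (NOT NULL on subject)

subject is omitted from the column list and has no DEFAULT, so it would receive NULL.
But subject is part of the PRIMARY KEY (implied NOT NULL).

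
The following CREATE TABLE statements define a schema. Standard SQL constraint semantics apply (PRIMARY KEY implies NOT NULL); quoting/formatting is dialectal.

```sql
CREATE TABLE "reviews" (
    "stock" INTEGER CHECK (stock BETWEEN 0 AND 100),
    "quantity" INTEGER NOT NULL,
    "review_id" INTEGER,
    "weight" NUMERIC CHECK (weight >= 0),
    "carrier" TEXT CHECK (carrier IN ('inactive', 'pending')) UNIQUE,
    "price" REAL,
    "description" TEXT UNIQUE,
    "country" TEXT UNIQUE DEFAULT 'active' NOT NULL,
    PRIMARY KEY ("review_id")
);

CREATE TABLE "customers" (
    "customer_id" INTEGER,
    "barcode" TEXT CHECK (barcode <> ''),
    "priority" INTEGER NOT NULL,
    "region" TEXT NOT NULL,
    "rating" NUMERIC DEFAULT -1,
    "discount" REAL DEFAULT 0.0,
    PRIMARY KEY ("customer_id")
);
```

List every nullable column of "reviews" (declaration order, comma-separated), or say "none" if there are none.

- stock: CHECK does not forbid NULL (a CHECK constraint passes when its expression is NULL) → nullable.
- quantity: declared NOT NULL → not nullable.
- review_id: part of the PRIMARY KEY, which implies NOT NULL → not nullable.
- weight: CHECK does not forbid NULL (a CHECK constraint passes when its expression is NULL) → nullable.
- carrier: CHECK does not forbid NULL (a CHECK constraint passes when its expression is NULL) → nullable.
- price: no NOT NULL constraint applies → nullable.
- description: UNIQUE does not imply NOT NULL → nullable.
- country: declared NOT NULL → not nullable.

stock, weight, carrier, price, description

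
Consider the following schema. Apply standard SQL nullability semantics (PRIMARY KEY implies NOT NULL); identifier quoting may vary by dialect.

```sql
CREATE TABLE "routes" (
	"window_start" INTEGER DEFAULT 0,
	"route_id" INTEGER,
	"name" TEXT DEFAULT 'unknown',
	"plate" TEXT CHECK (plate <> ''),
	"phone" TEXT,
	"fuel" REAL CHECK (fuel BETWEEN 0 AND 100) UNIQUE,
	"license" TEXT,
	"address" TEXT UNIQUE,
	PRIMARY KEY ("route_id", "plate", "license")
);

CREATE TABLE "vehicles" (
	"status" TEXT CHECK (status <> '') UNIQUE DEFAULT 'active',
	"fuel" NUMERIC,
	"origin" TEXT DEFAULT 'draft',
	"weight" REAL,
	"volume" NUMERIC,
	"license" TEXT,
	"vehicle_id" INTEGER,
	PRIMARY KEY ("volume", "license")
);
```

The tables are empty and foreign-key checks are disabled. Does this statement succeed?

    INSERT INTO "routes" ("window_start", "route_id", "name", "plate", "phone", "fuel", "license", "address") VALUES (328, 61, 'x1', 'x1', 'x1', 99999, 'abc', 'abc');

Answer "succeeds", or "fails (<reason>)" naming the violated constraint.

The value 99999 for fuel violates CHECK (fuel BETWEEN 0 AND 100).

fails (CHECK on fuel)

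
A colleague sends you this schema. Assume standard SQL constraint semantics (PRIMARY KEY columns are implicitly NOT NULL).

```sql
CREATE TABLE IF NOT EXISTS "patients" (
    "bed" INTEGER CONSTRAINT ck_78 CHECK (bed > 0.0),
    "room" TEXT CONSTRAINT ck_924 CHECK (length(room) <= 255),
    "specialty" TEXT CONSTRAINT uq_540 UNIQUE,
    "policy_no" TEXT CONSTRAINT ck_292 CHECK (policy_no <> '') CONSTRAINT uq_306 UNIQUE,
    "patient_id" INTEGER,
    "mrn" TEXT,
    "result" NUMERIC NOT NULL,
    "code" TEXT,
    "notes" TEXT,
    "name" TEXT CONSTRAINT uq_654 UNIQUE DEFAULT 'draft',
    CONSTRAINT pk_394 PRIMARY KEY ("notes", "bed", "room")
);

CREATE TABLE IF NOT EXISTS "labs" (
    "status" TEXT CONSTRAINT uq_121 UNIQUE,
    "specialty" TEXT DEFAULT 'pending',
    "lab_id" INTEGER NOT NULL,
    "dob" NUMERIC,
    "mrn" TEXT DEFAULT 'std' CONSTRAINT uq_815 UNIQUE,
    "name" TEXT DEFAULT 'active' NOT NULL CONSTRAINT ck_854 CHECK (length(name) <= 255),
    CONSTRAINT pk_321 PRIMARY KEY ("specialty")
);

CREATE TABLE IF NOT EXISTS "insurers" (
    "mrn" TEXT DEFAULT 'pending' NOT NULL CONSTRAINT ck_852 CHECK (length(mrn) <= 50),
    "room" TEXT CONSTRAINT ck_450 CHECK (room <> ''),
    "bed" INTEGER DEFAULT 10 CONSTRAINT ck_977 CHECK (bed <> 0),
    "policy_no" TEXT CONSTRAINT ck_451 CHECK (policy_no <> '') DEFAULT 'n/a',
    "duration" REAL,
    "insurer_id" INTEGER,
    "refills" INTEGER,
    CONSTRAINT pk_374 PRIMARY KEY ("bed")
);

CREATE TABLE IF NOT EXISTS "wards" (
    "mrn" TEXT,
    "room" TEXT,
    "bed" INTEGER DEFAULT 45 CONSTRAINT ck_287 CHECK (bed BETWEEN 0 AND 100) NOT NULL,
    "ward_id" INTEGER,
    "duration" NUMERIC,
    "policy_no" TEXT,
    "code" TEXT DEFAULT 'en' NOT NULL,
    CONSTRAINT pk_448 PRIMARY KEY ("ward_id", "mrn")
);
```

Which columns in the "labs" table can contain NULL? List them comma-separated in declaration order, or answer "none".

status, dob, mrn

- status: UNIQUE does not imply NOT NULL → nullable.
- specialty: part of the PRIMARY KEY, which implies NOT NULL → not nullable.
- lab_id: declared NOT NULL → not nullable.
- dob: no NOT NULL constraint applies → nullable.
- mrn: UNIQUE does not imply NOT NULL → nullable.
- name: declared NOT NULL → not nullable.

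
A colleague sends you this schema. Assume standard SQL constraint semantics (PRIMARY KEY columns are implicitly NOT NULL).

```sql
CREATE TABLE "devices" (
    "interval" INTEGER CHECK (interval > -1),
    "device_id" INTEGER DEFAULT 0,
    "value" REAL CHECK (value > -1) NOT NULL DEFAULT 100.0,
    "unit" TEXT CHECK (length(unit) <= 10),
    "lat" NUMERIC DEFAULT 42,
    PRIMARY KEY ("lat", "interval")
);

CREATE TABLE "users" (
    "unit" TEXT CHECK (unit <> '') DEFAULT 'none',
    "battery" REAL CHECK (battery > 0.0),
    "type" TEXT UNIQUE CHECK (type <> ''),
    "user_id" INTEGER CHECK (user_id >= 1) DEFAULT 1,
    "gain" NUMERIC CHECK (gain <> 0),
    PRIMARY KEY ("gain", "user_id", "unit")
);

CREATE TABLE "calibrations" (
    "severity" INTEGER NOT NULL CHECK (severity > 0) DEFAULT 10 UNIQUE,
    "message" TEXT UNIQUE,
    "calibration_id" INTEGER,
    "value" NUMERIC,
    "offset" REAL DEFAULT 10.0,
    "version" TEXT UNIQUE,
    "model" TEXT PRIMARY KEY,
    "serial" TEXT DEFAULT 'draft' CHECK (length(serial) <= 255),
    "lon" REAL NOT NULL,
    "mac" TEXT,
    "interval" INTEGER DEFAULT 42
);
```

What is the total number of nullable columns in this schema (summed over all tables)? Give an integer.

devices: 2 nullable (device_id, unit — PK (lat, interval) and explicit NOT NULL columns excluded).
users: 2 nullable (battery, type — PK (gain, user_id, unit) and explicit NOT NULL columns excluded).
calibrations: 8 nullable (message, calibration_id, value, offset, version, serial, mac, interval — PK (model) and explicit NOT NULL columns excluded).
Total: 2 + 2 + 8 = 12.

12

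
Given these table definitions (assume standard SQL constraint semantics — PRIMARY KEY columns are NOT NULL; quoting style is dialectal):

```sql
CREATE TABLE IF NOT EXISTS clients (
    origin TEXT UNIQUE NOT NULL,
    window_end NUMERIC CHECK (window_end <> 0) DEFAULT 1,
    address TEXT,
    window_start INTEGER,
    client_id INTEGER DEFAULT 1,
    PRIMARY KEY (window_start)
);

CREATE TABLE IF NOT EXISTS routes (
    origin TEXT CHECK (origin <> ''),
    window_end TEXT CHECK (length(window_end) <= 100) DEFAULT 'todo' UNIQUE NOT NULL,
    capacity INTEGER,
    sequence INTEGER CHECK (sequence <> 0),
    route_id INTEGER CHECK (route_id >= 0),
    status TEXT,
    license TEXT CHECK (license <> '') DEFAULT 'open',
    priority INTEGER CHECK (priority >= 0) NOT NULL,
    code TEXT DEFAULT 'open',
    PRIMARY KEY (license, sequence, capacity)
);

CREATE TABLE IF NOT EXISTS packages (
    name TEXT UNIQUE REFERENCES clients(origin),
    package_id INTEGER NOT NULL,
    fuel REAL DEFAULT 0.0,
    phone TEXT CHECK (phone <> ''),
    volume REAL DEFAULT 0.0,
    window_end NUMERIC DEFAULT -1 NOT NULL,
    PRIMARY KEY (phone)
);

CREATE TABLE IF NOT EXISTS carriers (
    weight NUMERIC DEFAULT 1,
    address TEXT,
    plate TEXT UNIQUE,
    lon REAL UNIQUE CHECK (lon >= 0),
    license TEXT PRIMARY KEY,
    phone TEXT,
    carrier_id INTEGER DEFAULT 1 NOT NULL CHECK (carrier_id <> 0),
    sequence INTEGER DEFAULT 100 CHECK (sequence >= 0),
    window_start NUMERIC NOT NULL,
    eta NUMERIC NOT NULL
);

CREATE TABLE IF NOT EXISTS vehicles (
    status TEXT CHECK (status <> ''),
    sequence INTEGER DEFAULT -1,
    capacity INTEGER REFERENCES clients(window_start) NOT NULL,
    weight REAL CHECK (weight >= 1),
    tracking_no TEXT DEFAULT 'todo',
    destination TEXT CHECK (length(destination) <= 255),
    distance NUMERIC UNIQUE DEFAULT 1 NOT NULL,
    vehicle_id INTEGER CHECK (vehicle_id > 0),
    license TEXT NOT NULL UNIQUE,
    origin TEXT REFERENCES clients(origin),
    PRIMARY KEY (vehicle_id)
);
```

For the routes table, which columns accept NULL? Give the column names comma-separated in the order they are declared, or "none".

origin, route_id, status, code

- origin: CHECK does not forbid NULL (a CHECK constraint passes when its expression is NULL) → nullable.
- window_end: declared NOT NULL → not nullable.
- capacity: part of the PRIMARY KEY, which implies NOT NULL → not nullable.
- sequence: part of the PRIMARY KEY, which implies NOT NULL → not nullable.
- route_id: CHECK does not forbid NULL (a CHECK constraint passes when its expression is NULL) → nullable.
- status: no NOT NULL constraint applies → nullable.
- license: part of the PRIMARY KEY, which implies NOT NULL → not nullable.
- priority: declared NOT NULL → not nullable.
- code: DEFAULT only fills an omitted column; an explicit NULL is still allowed → nullable.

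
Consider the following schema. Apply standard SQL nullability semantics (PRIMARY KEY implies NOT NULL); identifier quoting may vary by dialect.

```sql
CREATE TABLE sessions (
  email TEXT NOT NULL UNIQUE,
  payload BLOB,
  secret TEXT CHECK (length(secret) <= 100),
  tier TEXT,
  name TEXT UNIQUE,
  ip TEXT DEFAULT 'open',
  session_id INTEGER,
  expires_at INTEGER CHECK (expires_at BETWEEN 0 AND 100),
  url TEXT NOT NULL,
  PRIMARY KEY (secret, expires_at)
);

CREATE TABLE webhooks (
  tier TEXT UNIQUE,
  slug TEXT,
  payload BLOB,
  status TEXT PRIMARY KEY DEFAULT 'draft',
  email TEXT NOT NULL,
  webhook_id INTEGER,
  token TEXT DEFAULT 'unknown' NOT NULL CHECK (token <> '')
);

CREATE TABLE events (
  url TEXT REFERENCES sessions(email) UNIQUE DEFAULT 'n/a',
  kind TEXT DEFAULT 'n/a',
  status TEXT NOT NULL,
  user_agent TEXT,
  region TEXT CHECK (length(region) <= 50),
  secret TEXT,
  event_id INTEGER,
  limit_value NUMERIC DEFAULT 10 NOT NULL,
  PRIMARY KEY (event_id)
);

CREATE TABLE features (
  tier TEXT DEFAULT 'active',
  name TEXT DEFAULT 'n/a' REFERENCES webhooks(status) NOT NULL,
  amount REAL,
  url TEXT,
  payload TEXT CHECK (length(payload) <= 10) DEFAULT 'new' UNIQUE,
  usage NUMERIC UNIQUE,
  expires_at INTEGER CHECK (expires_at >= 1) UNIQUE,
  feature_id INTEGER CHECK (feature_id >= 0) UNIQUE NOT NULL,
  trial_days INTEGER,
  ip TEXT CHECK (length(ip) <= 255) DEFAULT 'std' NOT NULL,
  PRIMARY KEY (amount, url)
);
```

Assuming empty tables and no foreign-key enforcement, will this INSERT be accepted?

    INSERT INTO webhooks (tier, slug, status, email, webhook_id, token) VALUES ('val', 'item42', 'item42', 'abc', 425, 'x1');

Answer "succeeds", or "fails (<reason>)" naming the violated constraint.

succeeds

NOT NULL columns: email is supplied; status is supplied; token is supplied.
CHECK constraints: 'x1' satisfies (token <> '').
No constraint is violated.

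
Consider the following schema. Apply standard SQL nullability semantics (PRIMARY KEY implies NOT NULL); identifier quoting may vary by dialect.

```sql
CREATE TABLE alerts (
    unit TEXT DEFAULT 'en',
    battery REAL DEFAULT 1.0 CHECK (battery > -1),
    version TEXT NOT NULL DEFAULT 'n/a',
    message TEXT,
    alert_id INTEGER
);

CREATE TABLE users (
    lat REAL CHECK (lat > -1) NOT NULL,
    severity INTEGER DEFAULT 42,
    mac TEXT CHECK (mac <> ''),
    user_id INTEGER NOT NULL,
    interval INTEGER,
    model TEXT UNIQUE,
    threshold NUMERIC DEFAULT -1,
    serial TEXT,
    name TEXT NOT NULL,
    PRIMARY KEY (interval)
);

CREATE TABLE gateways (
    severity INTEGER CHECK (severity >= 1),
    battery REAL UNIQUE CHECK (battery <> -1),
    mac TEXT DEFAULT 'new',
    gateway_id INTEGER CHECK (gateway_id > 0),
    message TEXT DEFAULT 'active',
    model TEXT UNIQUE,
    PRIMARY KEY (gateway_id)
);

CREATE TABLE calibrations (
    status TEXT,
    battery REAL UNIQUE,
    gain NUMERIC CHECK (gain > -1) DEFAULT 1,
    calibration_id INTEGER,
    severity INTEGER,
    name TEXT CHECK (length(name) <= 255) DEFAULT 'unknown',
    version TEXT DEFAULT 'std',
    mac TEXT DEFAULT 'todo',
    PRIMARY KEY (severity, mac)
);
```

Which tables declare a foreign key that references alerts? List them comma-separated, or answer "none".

No REFERENCES clause anywhere in the schema names alerts.

none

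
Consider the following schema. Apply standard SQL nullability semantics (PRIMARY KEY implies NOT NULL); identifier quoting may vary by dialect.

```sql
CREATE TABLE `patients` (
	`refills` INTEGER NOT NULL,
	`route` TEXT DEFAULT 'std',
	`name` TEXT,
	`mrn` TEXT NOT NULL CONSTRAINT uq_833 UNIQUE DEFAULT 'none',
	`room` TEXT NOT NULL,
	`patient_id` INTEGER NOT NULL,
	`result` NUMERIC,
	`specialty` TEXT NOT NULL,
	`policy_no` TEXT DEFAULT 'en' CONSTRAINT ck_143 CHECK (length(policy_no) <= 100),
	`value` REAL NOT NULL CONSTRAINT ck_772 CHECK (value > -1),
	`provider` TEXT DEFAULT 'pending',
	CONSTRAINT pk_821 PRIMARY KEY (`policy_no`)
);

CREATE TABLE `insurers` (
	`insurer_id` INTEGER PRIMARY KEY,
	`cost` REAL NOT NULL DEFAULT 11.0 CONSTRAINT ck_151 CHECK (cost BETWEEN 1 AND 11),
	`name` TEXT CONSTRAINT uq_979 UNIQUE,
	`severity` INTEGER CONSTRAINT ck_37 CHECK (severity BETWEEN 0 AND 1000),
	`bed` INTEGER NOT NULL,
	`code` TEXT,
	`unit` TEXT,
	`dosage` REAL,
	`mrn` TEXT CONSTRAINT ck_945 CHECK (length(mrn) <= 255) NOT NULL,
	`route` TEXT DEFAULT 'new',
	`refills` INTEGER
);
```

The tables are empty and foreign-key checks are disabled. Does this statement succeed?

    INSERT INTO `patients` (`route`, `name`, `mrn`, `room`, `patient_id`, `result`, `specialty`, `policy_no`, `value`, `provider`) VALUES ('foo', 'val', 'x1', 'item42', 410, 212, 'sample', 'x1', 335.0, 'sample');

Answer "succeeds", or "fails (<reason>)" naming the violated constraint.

fails (NOT NULL on refills)

refills is omitted from the column list and has no DEFAULT, so it would receive NULL.
But refills is declared NOT NULL.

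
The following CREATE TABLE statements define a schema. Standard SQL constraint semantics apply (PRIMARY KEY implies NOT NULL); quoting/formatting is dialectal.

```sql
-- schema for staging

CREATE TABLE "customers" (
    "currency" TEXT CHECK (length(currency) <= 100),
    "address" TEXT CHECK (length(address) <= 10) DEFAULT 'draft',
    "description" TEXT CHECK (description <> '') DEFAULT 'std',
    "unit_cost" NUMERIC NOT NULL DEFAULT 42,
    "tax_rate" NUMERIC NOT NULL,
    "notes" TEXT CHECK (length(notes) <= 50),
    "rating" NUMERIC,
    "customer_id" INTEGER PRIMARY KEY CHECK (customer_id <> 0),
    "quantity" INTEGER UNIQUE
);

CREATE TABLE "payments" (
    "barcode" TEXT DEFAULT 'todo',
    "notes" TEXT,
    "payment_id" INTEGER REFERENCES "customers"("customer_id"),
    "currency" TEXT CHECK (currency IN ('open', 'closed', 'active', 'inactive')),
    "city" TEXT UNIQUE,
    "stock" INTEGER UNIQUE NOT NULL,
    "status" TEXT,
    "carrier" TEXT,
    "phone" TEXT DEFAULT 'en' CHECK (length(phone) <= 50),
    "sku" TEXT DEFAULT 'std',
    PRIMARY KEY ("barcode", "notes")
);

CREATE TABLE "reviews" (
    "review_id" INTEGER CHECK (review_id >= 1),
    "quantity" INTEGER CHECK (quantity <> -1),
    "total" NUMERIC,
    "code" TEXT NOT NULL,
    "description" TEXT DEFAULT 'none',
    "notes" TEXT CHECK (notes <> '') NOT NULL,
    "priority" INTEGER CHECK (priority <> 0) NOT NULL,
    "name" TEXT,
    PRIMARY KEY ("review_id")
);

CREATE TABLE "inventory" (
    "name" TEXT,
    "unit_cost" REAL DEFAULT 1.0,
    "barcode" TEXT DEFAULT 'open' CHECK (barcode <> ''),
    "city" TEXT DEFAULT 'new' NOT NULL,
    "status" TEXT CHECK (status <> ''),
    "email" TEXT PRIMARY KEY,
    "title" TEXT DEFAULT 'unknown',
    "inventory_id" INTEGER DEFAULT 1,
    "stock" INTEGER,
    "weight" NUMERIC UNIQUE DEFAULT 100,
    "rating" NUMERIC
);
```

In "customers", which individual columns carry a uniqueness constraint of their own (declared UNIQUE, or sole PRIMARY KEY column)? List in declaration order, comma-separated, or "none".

- currency: no UNIQUE or single-column PK constraint.
- address: no UNIQUE or single-column PK constraint.
- description: no UNIQUE or single-column PK constraint.
- unit_cost: no UNIQUE or single-column PK constraint.
- tax_rate: no UNIQUE or single-column PK constraint.
- notes: no UNIQUE or single-column PK constraint.
- rating: no UNIQUE or single-column PK constraint.
- customer_id: single-column PRIMARY KEY → unique.
- quantity: declared UNIQUE → unique.

customer_id, quantity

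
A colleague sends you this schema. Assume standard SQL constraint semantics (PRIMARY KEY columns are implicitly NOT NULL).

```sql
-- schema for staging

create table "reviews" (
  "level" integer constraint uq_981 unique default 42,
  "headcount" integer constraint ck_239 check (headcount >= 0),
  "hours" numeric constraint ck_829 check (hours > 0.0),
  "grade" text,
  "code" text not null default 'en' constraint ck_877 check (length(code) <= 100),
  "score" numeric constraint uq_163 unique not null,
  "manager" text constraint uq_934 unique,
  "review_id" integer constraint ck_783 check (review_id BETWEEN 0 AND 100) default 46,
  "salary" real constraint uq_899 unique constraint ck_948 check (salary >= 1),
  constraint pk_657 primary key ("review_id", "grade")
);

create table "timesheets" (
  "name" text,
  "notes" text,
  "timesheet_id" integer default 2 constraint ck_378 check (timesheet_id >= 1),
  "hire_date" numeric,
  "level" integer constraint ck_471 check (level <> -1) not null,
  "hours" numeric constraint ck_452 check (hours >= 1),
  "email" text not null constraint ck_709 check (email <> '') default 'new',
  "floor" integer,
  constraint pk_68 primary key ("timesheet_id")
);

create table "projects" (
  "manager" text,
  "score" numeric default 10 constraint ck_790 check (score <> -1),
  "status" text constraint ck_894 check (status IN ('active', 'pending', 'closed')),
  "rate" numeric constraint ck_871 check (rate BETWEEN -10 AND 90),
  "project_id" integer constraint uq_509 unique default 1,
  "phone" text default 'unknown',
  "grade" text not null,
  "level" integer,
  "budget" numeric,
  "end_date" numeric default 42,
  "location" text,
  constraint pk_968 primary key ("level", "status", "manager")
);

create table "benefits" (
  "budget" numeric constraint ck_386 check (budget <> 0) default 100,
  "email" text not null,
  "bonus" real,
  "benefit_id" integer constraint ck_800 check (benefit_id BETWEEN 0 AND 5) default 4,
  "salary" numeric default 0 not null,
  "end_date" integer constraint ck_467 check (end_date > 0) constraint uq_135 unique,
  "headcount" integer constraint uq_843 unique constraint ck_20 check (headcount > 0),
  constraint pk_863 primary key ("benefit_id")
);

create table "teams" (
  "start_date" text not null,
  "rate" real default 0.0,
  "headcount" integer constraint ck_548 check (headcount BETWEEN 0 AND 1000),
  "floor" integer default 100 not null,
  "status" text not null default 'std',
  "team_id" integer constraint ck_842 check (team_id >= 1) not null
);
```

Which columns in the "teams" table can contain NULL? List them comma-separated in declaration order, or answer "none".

- start_date: declared NOT NULL → not nullable.
- rate: DEFAULT only fills an omitted column; an explicit NULL is still allowed → nullable.
- headcount: CHECK does not forbid NULL (a CHECK constraint passes when its expression is NULL) → nullable.
- floor: declared NOT NULL → not nullable.
- status: declared NOT NULL → not nullable.
- team_id: declared NOT NULL → not nullable.

rate, headcount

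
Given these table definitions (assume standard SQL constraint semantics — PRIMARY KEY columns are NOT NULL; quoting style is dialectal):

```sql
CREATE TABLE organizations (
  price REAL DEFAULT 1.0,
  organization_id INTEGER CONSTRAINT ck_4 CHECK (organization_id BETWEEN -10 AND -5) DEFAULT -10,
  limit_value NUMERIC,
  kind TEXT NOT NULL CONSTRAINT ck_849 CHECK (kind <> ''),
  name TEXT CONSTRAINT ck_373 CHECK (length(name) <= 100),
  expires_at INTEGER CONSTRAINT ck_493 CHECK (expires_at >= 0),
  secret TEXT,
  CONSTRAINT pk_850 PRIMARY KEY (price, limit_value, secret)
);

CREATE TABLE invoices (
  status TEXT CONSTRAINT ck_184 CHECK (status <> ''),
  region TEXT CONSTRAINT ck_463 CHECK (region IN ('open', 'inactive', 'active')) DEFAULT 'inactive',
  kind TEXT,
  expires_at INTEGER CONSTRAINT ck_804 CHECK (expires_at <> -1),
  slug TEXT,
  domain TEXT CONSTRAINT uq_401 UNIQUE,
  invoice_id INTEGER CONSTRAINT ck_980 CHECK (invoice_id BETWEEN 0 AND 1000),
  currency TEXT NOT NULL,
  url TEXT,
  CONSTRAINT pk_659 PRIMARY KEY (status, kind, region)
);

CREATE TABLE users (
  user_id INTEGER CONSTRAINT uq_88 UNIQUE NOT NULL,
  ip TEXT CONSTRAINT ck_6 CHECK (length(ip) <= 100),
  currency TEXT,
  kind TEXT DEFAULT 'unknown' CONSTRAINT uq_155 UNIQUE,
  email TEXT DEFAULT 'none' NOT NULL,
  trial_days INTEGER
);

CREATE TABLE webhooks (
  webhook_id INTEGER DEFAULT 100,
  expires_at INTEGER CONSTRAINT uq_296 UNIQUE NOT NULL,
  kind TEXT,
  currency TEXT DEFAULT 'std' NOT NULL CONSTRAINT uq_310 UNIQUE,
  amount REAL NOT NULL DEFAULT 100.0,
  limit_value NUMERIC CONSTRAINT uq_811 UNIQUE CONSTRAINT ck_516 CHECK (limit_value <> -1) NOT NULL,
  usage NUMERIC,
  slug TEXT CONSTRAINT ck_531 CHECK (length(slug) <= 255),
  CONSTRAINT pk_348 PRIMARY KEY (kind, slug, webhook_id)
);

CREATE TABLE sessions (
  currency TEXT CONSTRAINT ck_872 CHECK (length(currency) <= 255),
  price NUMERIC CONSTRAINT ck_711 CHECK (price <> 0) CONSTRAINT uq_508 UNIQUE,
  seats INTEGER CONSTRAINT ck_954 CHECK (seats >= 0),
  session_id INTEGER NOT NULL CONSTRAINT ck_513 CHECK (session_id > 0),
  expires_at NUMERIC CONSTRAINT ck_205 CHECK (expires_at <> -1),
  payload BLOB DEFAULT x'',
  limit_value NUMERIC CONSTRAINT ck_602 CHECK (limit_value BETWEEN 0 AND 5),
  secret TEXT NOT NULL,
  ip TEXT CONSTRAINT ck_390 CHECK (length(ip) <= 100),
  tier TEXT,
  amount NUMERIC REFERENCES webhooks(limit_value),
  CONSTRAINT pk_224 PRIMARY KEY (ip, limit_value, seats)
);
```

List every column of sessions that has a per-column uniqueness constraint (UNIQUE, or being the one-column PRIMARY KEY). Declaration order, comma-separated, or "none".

- currency: no UNIQUE or single-column PK constraint.
- price: declared UNIQUE → unique.
- seats: part of a composite PRIMARY KEY — only the tuple is unique, not this column on its own.
- session_id: no UNIQUE or single-column PK constraint.
- expires_at: no UNIQUE or single-column PK constraint.
- payload: no UNIQUE or single-column PK constraint.
- limit_value: part of a composite PRIMARY KEY — only the tuple is unique, not this column on its own.
- secret: no UNIQUE or single-column PK constraint.
- ip: part of a composite PRIMARY KEY — only the tuple is unique, not this column on its own.
- tier: no UNIQUE or single-column PK constraint.
- amount: no UNIQUE or single-column PK constraint.

price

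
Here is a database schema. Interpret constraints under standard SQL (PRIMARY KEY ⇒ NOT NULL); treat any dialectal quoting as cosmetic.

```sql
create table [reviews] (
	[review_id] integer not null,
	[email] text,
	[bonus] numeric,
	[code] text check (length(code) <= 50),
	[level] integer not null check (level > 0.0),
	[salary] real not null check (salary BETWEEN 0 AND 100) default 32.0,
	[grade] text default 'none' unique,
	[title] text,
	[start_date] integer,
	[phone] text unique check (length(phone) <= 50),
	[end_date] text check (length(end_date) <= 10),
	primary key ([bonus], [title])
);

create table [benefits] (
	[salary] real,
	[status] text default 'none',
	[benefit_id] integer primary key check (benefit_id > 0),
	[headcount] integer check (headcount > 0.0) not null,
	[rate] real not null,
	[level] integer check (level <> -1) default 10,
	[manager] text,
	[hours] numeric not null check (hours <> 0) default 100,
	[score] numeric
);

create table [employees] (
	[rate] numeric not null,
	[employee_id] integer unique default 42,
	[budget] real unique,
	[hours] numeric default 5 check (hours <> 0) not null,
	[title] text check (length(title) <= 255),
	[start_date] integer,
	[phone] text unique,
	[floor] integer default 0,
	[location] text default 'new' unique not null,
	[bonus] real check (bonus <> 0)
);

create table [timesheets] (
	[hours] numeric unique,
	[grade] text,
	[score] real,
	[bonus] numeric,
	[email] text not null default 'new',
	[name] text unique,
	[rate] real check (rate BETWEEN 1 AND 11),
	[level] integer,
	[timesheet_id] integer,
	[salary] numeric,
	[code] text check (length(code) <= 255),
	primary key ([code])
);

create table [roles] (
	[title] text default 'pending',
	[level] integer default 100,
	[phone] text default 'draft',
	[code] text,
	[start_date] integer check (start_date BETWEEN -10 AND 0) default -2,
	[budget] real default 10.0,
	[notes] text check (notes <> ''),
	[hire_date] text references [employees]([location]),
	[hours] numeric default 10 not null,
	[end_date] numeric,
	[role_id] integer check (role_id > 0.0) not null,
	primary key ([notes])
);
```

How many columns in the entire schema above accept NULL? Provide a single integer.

reviews: 6 nullable (email, code, grade, start_date, phone, end_date — PK (bonus, title) and explicit NOT NULL columns excluded).
benefits: 5 nullable (salary, status, level, manager, score — PK (benefit_id) and explicit NOT NULL columns excluded).
employees: 7 nullable (employee_id, budget, title, start_date, phone, floor, bonus — PK none and explicit NOT NULL columns excluded).
timesheets: 9 nullable (hours, grade, score, bonus, name, rate, level, timesheet_id, salary — PK (code) and explicit NOT NULL columns excluded).
roles: 8 nullable (title, level, phone, code, start_date, budget, hire_date, end_date — PK (notes) and explicit NOT NULL columns excluded).
Total: 6 + 5 + 7 + 9 + 8 = 35.

35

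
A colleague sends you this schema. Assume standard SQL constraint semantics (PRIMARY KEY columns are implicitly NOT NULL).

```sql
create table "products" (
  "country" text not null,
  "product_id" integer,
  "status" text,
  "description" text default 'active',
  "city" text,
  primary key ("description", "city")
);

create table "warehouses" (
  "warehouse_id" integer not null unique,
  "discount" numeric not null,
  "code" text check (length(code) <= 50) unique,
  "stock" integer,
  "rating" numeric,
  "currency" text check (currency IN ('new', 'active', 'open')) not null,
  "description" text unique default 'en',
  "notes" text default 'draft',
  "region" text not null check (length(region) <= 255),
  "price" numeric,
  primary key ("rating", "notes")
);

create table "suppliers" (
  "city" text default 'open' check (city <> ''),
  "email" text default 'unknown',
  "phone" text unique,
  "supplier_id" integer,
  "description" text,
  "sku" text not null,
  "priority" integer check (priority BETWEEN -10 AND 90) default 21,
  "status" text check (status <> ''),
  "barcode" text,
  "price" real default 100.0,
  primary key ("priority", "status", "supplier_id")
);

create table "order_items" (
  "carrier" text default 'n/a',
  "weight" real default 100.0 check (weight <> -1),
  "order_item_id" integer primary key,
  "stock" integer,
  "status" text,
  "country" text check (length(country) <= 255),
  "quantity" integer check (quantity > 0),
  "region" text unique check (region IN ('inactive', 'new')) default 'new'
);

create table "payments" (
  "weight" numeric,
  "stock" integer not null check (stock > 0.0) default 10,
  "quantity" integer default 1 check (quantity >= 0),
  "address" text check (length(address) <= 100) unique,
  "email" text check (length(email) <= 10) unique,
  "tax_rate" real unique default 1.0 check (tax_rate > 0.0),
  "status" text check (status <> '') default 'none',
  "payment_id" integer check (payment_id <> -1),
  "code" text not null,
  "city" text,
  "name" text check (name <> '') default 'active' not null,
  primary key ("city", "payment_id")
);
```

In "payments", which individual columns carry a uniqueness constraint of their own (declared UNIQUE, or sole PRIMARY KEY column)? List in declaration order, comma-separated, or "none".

- weight: no UNIQUE or single-column PK constraint.
- stock: no UNIQUE or single-column PK constraint.
- quantity: no UNIQUE or single-column PK constraint.
- address: declared UNIQUE → unique.
- email: declared UNIQUE → unique.
- tax_rate: declared UNIQUE → unique.
- status: no UNIQUE or single-column PK constraint.
- payment_id: part of a composite PRIMARY KEY — only the tuple is unique, not this column on its own.
- code: no UNIQUE or single-column PK constraint.
- city: part of a composite PRIMARY KEY — only the tuple is unique, not this column on its own.
- name: no UNIQUE or single-column PK constraint.

address, email, tax_rate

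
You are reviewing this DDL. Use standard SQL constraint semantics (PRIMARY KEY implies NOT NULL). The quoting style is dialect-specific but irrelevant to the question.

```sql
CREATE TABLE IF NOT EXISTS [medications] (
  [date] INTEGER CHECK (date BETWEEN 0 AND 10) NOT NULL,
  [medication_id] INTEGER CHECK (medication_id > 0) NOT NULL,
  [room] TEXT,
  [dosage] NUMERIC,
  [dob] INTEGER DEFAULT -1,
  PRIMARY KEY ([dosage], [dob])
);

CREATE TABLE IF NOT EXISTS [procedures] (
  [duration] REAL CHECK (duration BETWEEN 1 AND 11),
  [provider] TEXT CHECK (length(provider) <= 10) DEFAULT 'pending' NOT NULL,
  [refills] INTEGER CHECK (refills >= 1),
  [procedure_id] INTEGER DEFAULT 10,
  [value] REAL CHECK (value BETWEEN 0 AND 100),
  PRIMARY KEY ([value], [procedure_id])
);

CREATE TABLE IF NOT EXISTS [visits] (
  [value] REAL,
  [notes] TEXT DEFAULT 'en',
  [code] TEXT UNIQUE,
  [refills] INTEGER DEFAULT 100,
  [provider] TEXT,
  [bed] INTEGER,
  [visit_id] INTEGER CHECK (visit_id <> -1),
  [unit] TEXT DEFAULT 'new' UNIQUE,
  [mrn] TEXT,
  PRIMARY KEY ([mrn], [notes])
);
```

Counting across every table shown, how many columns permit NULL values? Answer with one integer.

medications: 1 nullable (room — PK (dosage, dob) and explicit NOT NULL columns excluded).
procedures: 2 nullable (duration, refills — PK (value, procedure_id) and explicit NOT NULL columns excluded).
visits: 7 nullable (value, code, refills, provider, bed, visit_id, unit — PK (mrn, notes) and explicit NOT NULL columns excluded).
Total: 1 + 2 + 7 = 10.

10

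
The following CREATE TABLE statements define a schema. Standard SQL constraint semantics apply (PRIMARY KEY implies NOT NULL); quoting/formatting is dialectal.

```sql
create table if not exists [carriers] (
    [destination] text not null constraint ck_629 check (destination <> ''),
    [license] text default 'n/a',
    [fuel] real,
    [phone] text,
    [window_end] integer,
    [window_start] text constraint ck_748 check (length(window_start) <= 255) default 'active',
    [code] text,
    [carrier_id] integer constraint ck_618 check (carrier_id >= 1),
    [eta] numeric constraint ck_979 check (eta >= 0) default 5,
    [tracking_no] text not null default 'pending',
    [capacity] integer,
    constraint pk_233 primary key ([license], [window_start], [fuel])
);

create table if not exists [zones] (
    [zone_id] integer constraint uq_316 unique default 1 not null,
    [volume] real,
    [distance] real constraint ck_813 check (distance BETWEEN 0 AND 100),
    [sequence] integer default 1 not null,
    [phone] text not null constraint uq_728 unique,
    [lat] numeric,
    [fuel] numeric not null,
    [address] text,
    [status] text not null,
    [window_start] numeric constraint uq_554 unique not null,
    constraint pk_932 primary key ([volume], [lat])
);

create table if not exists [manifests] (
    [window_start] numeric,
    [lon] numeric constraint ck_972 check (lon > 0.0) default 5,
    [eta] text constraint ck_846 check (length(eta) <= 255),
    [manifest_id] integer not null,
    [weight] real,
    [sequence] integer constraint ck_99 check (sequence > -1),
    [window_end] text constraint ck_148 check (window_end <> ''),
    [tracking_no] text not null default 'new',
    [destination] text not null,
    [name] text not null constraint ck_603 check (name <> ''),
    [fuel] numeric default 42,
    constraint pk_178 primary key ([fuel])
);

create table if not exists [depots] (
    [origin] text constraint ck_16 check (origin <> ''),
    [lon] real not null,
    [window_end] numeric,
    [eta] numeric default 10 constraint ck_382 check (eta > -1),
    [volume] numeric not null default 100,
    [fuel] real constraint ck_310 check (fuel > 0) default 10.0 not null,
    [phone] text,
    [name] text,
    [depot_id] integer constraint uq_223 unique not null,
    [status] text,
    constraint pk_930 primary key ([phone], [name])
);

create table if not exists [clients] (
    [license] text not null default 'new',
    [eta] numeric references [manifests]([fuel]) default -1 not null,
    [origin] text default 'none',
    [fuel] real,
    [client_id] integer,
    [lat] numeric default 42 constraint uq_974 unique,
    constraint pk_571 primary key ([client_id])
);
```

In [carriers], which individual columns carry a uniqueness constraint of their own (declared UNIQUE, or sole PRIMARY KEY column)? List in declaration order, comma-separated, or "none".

- destination: no UNIQUE or single-column PK constraint.
- license: part of a composite PRIMARY KEY — only the tuple is unique, not this column on its own.
- fuel: part of a composite PRIMARY KEY — only the tuple is unique, not this column on its own.
- phone: no UNIQUE or single-column PK constraint.
- window_end: no UNIQUE or single-column PK constraint.
- window_start: part of a composite PRIMARY KEY — only the tuple is unique, not this column on its own.
- code: no UNIQUE or single-column PK constraint.
- carrier_id: no UNIQUE or single-column PK constraint.
- eta: no UNIQUE or single-column PK constraint.
- tracking_no: no UNIQUE or single-column PK constraint.
- capacity: no UNIQUE or single-column PK constraint.

none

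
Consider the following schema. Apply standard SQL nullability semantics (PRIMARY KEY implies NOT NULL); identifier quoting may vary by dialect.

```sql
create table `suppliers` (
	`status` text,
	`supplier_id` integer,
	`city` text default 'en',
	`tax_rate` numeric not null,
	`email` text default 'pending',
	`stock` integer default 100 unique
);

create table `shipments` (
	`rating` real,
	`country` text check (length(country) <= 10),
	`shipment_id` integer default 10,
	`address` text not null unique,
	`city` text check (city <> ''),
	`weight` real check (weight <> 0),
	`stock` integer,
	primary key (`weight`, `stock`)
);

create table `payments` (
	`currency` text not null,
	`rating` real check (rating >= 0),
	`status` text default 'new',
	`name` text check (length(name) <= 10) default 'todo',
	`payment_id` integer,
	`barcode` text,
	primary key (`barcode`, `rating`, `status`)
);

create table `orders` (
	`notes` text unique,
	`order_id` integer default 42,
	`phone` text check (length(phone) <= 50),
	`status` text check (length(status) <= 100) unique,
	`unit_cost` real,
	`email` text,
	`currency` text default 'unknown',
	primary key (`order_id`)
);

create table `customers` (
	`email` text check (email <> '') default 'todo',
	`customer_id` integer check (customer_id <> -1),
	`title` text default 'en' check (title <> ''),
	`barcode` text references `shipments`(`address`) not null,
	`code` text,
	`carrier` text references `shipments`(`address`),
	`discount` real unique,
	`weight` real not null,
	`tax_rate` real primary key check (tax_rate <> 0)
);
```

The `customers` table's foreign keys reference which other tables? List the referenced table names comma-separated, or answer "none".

- barcode REFERENCES shipments(address).
- carrier REFERENCES shipments(address).

shipments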